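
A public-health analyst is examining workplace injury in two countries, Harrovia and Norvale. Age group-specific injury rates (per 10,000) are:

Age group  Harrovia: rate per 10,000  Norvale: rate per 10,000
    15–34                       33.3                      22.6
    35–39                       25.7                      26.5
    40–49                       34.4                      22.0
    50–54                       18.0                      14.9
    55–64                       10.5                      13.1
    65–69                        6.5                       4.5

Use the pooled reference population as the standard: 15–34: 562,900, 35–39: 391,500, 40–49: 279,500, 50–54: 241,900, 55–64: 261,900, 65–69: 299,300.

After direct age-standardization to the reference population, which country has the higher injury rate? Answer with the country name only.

Standard total = 2,037,000; weights = 0.2763, 0.1922, 0.1372, 0.1188, 0.1286, 0.1469.
Harrovia: 0.2763×33.3 + 0.1922×25.7 + 0.1372×34.4 + 0.1188×18.0 + 0.1286×10.5 + 0.1469×6.5 = 23.3041 per 10,000.
Norvale: 0.2763×22.6 + 0.1922×26.5 + 0.1372×22.0 + 0.1188×14.9 + 0.1286×13.1 + 0.1469×4.5 = 18.4719 per 10,000.

Harrovia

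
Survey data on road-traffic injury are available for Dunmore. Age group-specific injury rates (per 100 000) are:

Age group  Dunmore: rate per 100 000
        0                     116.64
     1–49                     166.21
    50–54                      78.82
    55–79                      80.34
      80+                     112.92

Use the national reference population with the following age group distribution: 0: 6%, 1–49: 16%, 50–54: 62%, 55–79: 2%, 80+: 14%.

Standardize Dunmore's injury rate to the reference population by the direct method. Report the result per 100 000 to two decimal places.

99.88

Standard weights: 0.06, 0.16, 0.62, 0.02, 0.14.
Standardized rate: 0.0600×116.64 + 0.1600×166.21 + 0.6200×78.82 + 0.0200×80.34 + 0.1400×112.92 = 99.8760 per 100 000.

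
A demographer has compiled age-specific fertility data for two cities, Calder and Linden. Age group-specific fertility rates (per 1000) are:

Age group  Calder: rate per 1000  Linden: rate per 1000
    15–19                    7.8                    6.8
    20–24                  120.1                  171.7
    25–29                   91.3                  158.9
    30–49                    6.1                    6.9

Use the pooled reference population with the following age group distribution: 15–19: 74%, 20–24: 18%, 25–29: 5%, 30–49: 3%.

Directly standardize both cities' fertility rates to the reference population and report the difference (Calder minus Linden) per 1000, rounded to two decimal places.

-11.95

Standard weights: 0.74, 0.18, 0.05, 0.03.
Calder: 0.7400×7.8 + 0.1800×120.1 + 0.0500×91.3 + 0.0300×6.1 = 32.1380 per 1000.
Linden: 0.7400×6.8 + 0.1800×171.7 + 0.0500×158.9 + 0.0300×6.9 = 44.0900 per 1000.
Difference = 32.1380 − 44.0900 = -11.9520.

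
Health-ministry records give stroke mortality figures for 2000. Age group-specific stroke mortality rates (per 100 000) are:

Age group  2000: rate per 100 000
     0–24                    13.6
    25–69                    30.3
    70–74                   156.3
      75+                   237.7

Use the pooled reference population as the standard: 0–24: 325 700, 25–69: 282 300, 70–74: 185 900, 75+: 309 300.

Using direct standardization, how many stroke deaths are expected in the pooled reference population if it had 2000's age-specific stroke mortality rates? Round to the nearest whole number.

1156

Expected stroke deaths = Σ (standard pop × age-specific rate ÷ 100 000)
= 325 700×13.6/100 000 + 282 300×30.3/100 000 + 185 900×156.3/100 000 + 309 300×237.7/100 000
= 44.30 + 85.54 + 290.56 + 735.21 = 1155.60.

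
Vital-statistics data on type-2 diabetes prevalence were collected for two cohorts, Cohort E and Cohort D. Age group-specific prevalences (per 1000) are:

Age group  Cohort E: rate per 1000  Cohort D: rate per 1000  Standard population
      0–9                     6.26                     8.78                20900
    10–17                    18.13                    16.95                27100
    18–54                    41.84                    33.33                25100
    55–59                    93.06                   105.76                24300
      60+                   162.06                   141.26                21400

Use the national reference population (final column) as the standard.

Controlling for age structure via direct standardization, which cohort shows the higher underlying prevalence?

Standard total = 118800; weights = 0.1759, 0.2281, 0.2113, 0.2045, 0.1801.
Cohort E: 0.1759×6.26 + 0.2281×18.13 + 0.2113×41.84 + 0.2045×93.06 + 0.1801×162.06 = 62.3046 per 1000.
Cohort D: 0.1759×8.78 + 0.2281×16.95 + 0.2113×33.33 + 0.2045×105.76 + 0.1801×141.26 = 59.5317 per 1000.

Cohort E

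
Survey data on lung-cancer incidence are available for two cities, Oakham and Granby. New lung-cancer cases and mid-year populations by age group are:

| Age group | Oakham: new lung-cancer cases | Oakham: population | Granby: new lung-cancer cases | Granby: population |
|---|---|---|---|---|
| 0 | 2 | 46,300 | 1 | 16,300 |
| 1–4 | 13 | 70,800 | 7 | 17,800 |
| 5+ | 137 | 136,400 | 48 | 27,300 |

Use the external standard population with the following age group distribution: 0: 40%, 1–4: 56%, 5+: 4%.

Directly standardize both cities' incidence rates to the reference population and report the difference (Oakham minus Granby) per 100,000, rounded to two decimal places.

-15.48

Age-specific rates per 100,000 for Oakham: 4.32, 18.36, 100.44.
For Granby: 6.13, 39.33, 175.82.
Standard weights: 0.40, 0.56, 0.04.
Oakham: 0.4000×4.32 + 0.5600×18.36 + 0.0400×100.44 = 16.0279 per 100,000.
Granby: 0.4000×6.13 + 0.5600×39.33 + 0.0400×175.82 = 31.5094 per 100,000.
Difference = 16.0279 − 31.5094 = -15.4815.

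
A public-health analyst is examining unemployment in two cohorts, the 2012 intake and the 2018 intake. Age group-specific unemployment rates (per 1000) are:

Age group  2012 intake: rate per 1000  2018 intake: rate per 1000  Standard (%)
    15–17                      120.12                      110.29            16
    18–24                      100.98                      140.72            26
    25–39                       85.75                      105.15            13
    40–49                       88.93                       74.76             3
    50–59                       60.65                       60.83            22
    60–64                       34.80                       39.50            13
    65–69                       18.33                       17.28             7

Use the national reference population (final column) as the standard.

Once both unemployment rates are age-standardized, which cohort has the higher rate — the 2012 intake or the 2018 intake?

Standard weights: 0.16, 0.26, 0.13, 0.03, 0.22, 0.13, 0.07.
The 2012 intake: 0.1600×120.12 + 0.2600×100.98 + 0.1300×85.75 + 0.0300×88.93 + 0.2200×60.65 + 0.1300×34.80 + 0.0700×18.33 = 78.4395 per 1000.
The 2018 intake: 0.1600×110.29 + 0.2600×140.72 + 0.1300×105.15 + 0.0300×74.76 + 0.2200×60.83 + 0.1300×39.50 + 0.0700×17.28 = 89.8731 per 1000.

2018 intake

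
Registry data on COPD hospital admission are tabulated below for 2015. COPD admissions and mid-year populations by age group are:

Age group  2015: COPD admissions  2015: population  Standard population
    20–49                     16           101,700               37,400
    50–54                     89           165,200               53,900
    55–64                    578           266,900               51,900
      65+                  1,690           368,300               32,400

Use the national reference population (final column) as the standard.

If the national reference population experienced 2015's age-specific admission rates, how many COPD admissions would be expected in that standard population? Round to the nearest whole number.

Age-specific rates per 10,000 for 2015: 1.57, 5.39, 21.66, 45.89.
Expected COPD admissions = Σ (standard pop × age-specific rate ÷ 10,000)
= 37,400×1.57/10,000 + 53,900×5.39/10,000 + 51,900×21.66/10,000 + 32,400×45.89/10,000
= 5.88 + 29.04 + 112.39 + 148.67 = 295.99.

296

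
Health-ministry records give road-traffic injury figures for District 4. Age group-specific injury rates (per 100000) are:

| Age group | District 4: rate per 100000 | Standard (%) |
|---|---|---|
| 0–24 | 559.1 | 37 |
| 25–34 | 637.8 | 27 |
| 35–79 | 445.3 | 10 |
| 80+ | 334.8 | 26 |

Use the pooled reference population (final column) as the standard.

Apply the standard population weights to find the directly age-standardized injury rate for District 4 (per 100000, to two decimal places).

Standard weights: 0.37, 0.27, 0.10, 0.26.
Standardized rate: 0.3700×559.1 + 0.2700×637.8 + 0.1000×445.3 + 0.2600×334.8 = 510.6510 per 100000.

510.65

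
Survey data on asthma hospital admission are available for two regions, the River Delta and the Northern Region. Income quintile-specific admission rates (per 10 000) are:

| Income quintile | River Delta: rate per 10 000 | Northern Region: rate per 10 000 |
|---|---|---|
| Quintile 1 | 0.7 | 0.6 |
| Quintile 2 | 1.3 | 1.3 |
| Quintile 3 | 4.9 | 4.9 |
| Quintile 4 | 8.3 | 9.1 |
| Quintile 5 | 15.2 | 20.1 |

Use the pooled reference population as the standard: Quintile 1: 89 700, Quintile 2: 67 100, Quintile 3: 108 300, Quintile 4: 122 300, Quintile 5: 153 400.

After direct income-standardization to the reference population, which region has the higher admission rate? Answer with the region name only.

Northern Region

Standard total = 540 800; weights = 0.1659, 0.1241, 0.2003, 0.2261, 0.2837.
The River Delta: 0.1659×0.7 + 0.1241×1.3 + 0.2003×4.9 + 0.2261×8.3 + 0.2837×15.2 = 7.4472 per 10 000.
The Northern Region: 0.1659×0.6 + 0.1241×1.3 + 0.2003×4.9 + 0.2261×9.1 + 0.2837×20.1 = 9.0015 per 10 000.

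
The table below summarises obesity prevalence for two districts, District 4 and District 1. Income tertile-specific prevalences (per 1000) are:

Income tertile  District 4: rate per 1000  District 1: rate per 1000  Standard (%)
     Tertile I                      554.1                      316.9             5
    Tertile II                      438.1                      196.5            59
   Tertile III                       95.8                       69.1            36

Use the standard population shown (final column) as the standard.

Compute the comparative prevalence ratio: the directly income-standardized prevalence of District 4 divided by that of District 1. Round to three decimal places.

Standard weights: 0.05, 0.59, 0.36.
District 4: 0.0500×554.1 + 0.5900×438.1 + 0.3600×95.8 = 320.6720 per 1000.
District 1: 0.0500×316.9 + 0.5900×196.5 + 0.3600×69.1 = 156.6560 per 1000.
Ratio = 320.6720 ÷ 156.6560 = 2.04698.

2.047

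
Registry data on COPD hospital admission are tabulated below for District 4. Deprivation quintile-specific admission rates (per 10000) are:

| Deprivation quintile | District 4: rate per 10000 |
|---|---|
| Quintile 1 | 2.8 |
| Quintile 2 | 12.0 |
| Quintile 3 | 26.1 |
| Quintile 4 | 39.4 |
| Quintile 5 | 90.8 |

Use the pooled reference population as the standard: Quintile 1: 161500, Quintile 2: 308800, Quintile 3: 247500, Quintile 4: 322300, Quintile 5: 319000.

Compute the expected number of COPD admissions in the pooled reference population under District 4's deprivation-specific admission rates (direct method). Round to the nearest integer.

Expected COPD admissions = Σ (standard pop × deprivation-specific rate ÷ 10000)
= 161500×2.8/10000 + 308800×12.0/10000 + 247500×26.1/10000 + 322300×39.4/10000 + 319000×90.8/10000
= 45.22 + 370.56 + 645.98 + 1269.86 + 2896.52 = 5228.14.

5228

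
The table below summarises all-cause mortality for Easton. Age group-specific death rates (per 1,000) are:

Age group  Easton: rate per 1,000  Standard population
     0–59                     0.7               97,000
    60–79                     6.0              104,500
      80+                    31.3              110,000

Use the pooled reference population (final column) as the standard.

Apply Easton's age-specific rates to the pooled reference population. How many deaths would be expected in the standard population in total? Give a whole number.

Expected deaths = Σ (standard pop × age-specific rate ÷ 1,000)
= 97,000×0.7/1,000 + 104,500×6.0/1,000 + 110,000×31.3/1,000
= 67.90 + 627.00 + 3443.00 = 4137.90.

4138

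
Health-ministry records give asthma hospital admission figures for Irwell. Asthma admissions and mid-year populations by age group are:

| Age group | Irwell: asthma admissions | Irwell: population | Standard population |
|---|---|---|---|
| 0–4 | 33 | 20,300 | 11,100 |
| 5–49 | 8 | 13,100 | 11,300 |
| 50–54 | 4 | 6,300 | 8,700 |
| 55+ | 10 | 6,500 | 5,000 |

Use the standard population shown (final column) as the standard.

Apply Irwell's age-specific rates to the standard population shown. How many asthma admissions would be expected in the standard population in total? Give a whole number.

38

Age-specific rates per 10,000 for Irwell: 16.26, 6.11, 6.35, 15.38.
Expected asthma admissions = Σ (standard pop × age-specific rate ÷ 10,000)
= 11,100×16.26/10,000 + 11,300×6.11/10,000 + 8,700×6.35/10,000 + 5,000×15.38/10,000
= 18.04 + 6.90 + 5.52 + 7.69 = 38.16.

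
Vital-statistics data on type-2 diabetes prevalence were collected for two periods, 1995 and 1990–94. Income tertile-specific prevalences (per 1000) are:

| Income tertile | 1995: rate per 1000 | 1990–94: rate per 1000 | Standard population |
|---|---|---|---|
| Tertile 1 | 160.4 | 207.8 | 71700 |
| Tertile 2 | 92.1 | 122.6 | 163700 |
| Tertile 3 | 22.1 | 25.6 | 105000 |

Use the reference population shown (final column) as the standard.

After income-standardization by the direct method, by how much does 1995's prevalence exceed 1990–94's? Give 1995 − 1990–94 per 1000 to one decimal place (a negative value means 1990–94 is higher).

Standard total = 340400; weights = 0.2106, 0.4809, 0.3085.
1995: 0.2106×160.4 + 0.4809×92.1 + 0.3085×22.1 = 84.8941 per 1000.
1990–94: 0.2106×207.8 + 0.4809×122.6 + 0.3085×25.6 = 110.6254 per 1000.
Difference = 84.8941 − 110.6254 = -25.7313.

-25.7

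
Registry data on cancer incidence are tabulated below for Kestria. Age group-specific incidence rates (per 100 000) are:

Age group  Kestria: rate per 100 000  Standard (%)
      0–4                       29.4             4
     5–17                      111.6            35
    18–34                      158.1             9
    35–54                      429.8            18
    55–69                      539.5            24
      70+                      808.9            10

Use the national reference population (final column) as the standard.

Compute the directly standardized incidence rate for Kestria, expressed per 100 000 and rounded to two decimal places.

Standard weights: 0.04, 0.35, 0.09, 0.18, 0.24, 0.10.
Standardized rate: 0.0400×29.4 + 0.3500×111.6 + 0.0900×158.1 + 0.1800×429.8 + 0.2400×539.5 + 0.1000×808.9 = 342.1990 per 100 000.

342.20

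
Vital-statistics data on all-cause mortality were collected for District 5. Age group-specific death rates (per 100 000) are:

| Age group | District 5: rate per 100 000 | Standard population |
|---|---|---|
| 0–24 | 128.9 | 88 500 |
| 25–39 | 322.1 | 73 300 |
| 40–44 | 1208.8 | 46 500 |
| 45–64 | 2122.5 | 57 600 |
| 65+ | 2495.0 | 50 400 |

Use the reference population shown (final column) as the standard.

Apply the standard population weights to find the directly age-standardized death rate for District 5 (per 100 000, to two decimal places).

1072.50

Standard total = 316 300; weights = 0.2798, 0.2317, 0.1470, 0.1821, 0.1593.
Standardized rate: 0.2798×128.9 + 0.2317×322.1 + 0.1470×1208.8 + 0.1821×2122.5 + 0.1593×2495.0 = 1072.4969 per 100 000.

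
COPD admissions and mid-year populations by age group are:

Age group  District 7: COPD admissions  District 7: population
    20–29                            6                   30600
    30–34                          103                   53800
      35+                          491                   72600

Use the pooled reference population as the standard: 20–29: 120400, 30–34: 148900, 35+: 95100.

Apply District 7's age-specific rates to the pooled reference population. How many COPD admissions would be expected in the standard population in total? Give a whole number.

Age-specific rates per 10000 for District 7: 1.96, 19.14, 67.63.
Expected COPD admissions = Σ (standard pop × age-specific rate ÷ 10000)
= 120400×1.96/10000 + 148900×19.14/10000 + 95100×67.63/10000
= 23.61 + 285.07 + 643.17 = 951.85.

952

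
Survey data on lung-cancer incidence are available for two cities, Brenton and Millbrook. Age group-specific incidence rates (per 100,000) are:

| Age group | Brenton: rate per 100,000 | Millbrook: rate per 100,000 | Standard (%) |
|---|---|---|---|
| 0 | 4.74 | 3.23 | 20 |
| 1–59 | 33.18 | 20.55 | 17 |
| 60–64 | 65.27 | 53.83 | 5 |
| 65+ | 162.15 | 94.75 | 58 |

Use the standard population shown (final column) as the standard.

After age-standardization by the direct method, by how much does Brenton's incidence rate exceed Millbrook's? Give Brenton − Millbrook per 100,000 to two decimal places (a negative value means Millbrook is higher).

Standard weights: 0.20, 0.17, 0.05, 0.58.
Brenton: 0.2000×4.74 + 0.1700×33.18 + 0.0500×65.27 + 0.5800×162.15 = 103.8991 per 100,000.
Millbrook: 0.2000×3.23 + 0.1700×20.55 + 0.0500×53.83 + 0.5800×94.75 = 61.7860 per 100,000.
Difference = 103.8991 − 61.7860 = 42.1131.

42.11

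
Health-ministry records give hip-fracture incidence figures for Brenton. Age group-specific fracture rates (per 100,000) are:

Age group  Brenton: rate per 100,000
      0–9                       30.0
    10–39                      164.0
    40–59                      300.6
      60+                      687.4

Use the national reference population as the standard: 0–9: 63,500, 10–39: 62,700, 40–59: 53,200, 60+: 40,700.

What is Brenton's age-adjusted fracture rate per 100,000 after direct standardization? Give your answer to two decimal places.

255.14

Standard total = 220,100; weights = 0.2885, 0.2849, 0.2417, 0.1849.
Standardized rate: 0.2885×30.0 + 0.2849×164.0 + 0.2417×300.6 + 0.1849×687.4 = 255.1427 per 100,000.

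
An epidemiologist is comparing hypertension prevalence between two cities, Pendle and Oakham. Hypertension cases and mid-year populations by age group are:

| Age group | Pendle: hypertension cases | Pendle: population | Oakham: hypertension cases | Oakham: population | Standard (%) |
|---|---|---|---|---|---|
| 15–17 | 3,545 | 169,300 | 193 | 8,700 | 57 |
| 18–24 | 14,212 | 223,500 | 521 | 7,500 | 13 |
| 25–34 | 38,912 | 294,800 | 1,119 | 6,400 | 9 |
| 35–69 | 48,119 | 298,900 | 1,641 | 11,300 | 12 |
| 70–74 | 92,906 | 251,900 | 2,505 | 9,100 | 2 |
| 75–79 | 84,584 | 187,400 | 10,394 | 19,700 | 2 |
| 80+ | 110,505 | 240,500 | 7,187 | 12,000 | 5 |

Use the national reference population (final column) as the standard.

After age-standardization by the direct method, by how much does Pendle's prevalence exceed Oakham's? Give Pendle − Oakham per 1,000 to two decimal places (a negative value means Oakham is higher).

-10.06

Age-specific rates per 1,000 for Pendle: 20.939, 63.588, 131.995, 160.987, 368.821, 451.355, 459.480.
For Oakham: 22.184, 69.467, 174.844, 145.221, 275.275, 527.614, 598.917.
Standard weights: 0.57, 0.13, 0.09, 0.12, 0.02, 0.02, 0.05.
Pendle: 0.5700×20.939 + 0.1300×63.588 + 0.0900×131.995 + 0.1200×160.987 + 0.0200×368.821 + 0.0200×451.355 + 0.0500×459.480 = 90.7773 per 1,000.
Oakham: 0.5700×22.184 + 0.1300×69.467 + 0.0900×174.844 + 0.1200×145.221 + 0.0200×275.275 + 0.0200×527.614 + 0.0500×598.917 = 100.8416 per 1,000.
Difference = 90.7773 − 100.8416 = -10.0643.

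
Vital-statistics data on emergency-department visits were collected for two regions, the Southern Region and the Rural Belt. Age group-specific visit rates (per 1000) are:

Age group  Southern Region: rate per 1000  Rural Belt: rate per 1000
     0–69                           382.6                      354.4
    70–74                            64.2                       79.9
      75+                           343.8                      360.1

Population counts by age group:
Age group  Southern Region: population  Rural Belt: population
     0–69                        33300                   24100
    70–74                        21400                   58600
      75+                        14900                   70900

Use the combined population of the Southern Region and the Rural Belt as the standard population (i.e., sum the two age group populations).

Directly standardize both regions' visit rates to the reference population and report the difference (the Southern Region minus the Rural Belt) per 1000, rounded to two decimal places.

Combined standard total = 223200; weights = 0.2572, 0.3584, 0.3844.
The Southern Region: 0.2572×382.6 + 0.3584×64.2 + 0.3844×343.8 = 253.5631 per 1000.
The Rural Belt: 0.2572×354.4 + 0.3584×79.9 + 0.3844×360.1 = 258.2040 per 1000.
Difference = 253.5631 − 258.2040 = -4.6409.

-4.64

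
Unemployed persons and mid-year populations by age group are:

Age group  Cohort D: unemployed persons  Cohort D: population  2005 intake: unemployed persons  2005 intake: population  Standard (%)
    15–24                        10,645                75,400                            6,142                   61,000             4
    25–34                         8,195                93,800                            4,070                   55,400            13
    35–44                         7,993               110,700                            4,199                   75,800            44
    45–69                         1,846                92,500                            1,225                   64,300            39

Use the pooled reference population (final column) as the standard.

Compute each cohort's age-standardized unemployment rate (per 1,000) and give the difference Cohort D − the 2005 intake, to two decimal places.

Age-specific rates per 1,000 for Cohort D: 141.180, 87.367, 72.204, 19.957.
For the 2005 intake: 100.689, 73.466, 55.396, 19.051.
Standard weights: 0.04, 0.13, 0.44, 0.39.
Cohort D: 0.0400×141.180 + 0.1300×87.367 + 0.4400×72.204 + 0.3900×19.957 = 56.5579 per 1,000.
The 2005 intake: 0.0400×100.689 + 0.1300×73.466 + 0.4400×55.396 + 0.3900×19.051 = 45.3822 per 1,000.
Difference = 56.5579 − 45.3822 = 11.1756.

11.18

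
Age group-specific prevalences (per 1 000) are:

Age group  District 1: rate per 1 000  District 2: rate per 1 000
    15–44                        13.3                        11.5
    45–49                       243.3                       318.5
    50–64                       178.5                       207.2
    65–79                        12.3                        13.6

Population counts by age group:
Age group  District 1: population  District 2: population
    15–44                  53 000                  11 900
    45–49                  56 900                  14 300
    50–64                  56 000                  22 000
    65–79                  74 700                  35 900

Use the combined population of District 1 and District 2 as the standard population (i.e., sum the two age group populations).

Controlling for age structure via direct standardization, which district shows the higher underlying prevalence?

Combined standard total = 324 700; weights = 0.1999, 0.2193, 0.2402, 0.3406.
District 1: 0.1999×13.3 + 0.2193×243.3 + 0.2402×178.5 + 0.3406×12.3 = 103.0783 per 1 000.
District 2: 0.1999×11.5 + 0.2193×318.5 + 0.2402×207.2 + 0.3406×13.6 = 126.5455 per 1 000.

District 2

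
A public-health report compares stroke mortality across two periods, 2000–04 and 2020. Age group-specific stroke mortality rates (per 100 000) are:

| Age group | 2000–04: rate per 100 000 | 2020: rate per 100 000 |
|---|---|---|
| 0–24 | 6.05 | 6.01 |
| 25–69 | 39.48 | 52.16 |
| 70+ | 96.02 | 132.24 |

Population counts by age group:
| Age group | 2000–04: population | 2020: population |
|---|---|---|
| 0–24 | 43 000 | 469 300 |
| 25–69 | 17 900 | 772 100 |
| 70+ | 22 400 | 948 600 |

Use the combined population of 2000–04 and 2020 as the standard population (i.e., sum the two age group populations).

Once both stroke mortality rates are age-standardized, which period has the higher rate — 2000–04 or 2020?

Combined standard total = 2 273 300; weights = 0.2254, 0.3475, 0.4271.
2000–04: 0.2254×6.05 + 0.3475×39.48 + 0.4271×96.02 = 56.0964 per 100 000.
2020: 0.2254×6.01 + 0.3475×52.16 + 0.4271×132.24 = 75.9646 per 100 000.

2020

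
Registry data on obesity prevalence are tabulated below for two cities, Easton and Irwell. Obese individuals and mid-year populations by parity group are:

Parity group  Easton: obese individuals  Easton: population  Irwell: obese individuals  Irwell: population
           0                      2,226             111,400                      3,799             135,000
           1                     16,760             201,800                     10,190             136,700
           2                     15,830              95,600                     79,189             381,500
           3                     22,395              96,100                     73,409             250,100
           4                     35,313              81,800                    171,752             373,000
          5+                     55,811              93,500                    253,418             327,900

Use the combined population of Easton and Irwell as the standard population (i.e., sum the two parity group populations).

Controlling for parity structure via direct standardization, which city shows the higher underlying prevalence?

Irwell

Parity-specific rates per 1,000 for Easton: 19.982, 83.053, 165.586, 233.039, 431.699, 596.909.
For Irwell: 28.141, 74.543, 207.573, 293.519, 460.461, 772.851.
Combined standard total = 2,284,400; weights = 0.1079, 0.1482, 0.2089, 0.1515, 0.1991, 0.1845.
Easton: 0.1079×19.982 + 0.1482×83.053 + 0.2089×165.586 + 0.1515×233.039 + 0.1991×431.699 + 0.1845×596.909 = 280.4194 per 1,000.
Irwell: 0.1079×28.141 + 0.1482×74.543 + 0.2089×207.573 + 0.1515×293.519 + 0.1991×460.461 + 0.1845×772.851 = 336.1552 per 1,000.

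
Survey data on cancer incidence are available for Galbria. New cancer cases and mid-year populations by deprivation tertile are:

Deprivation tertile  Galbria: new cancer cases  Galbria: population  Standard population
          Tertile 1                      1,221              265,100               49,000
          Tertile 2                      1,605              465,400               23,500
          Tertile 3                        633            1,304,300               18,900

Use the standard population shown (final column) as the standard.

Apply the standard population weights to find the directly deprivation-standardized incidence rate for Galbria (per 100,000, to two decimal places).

Deprivation-specific rates per 100,000 for Galbria: 460.58, 344.86, 48.53.
Standard total = 91,400; weights = 0.5361, 0.2571, 0.2068.
Standardized rate: 0.5361×460.58 + 0.2571×344.86 + 0.2068×48.53 = 345.6240 per 100,000.

345.62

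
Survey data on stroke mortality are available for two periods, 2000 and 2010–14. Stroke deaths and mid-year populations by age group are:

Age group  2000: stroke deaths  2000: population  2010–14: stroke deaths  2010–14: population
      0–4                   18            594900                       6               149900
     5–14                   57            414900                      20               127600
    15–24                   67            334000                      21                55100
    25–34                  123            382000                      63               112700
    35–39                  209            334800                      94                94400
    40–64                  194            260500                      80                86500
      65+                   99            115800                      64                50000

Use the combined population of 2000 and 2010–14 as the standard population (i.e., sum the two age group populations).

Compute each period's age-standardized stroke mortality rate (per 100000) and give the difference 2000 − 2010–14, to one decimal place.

-16.0

Age-specific rates per 100000 for 2000: 3.03, 13.74, 20.06, 32.20, 62.43, 74.47, 85.49.
For 2010–14: 4.00, 15.67, 38.11, 55.90, 99.58, 92.49, 128.00.
Combined standard total = 3113100; weights = 0.2392, 0.1743, 0.1250, 0.1589, 0.1379, 0.1115, 0.0533.
2000: 0.2392×3.03 + 0.1743×13.74 + 0.1250×20.06 + 0.1589×32.20 + 0.1379×62.43 + 0.1115×74.47 + 0.0533×85.49 = 32.2027 per 100000.
2010–14: 0.2392×4.00 + 0.1743×15.67 + 0.1250×38.11 + 0.1589×55.90 + 0.1379×99.58 + 0.1115×92.49 + 0.0533×128.00 = 48.1902 per 100000.
Difference = 32.2027 − 48.1902 = -15.9876.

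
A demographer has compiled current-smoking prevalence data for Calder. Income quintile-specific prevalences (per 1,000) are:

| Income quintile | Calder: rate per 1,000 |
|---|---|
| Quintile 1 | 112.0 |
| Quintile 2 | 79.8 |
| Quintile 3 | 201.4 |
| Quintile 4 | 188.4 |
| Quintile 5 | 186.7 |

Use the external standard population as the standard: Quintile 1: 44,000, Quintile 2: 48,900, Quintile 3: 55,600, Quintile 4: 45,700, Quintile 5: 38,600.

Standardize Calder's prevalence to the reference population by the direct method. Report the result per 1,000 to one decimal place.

Standard total = 232,800; weights = 0.1890, 0.2101, 0.2388, 0.1963, 0.1658.
Standardized rate: 0.1890×112.0 + 0.2101×79.8 + 0.2388×201.4 + 0.1963×188.4 + 0.1658×186.7 = 153.9715 per 1,000.

154.0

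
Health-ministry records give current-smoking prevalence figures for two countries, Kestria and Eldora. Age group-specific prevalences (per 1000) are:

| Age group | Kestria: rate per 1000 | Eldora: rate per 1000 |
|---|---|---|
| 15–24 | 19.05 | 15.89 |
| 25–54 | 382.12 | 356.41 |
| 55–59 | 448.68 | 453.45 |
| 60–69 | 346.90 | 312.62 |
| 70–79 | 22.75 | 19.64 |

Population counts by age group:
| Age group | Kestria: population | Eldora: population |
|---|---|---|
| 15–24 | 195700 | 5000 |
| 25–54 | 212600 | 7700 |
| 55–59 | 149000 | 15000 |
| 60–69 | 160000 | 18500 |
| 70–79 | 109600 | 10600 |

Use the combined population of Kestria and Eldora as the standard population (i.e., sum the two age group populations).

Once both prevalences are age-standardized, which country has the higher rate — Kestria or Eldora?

Kestria

Combined standard total = 883700; weights = 0.2271, 0.2493, 0.1856, 0.2020, 0.1360.
Kestria: 0.2271×19.05 + 0.2493×382.12 + 0.1856×448.68 + 0.2020×346.90 + 0.1360×22.75 = 256.0191 per 1000.
Eldora: 0.2271×15.89 + 0.2493×356.41 + 0.1856×453.45 + 0.2020×312.62 + 0.1360×19.64 = 242.4301 per 1000.
The crude rates (253.74 vs 274.95) would put Eldora higher, but that reflects its age composition; once standardized to a common age structure, Kestria has the higher underlying rate.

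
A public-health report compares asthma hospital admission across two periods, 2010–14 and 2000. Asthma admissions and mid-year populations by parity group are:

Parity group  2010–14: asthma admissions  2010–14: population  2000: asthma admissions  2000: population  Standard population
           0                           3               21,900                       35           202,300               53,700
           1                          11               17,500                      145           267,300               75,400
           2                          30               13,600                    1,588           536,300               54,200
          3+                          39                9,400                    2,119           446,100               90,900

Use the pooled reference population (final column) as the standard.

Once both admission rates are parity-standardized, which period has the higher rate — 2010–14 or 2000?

2000

Parity-specific rates per 10,000 for 2010–14: 1.37, 6.29, 22.06, 41.49.
For 2000: 1.73, 5.42, 29.61, 47.50.
Standard total = 274,200; weights = 0.1958, 0.2750, 0.1977, 0.3315.
2010–14: 0.1958×1.37 + 0.2750×6.29 + 0.1977×22.06 + 0.3315×41.49 = 20.1111 per 10,000.
2000: 0.1958×1.73 + 0.2750×5.42 + 0.1977×29.61 + 0.3315×47.50 = 23.4303 per 10,000.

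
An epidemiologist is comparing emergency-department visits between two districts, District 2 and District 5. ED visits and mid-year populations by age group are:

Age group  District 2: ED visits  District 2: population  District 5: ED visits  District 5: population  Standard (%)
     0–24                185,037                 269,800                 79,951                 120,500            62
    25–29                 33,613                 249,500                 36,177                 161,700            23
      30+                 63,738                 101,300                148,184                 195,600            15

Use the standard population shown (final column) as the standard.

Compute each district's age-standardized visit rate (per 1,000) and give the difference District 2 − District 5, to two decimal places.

Age-specific rates per 1,000 for District 2: 685.830, 134.721, 629.200.
For District 5: 663.494, 223.729, 757.587.
Standard weights: 0.62, 0.23, 0.15.
District 2: 0.6200×685.830 + 0.2300×134.721 + 0.1500×629.200 = 550.5807 per 1,000.
District 5: 0.6200×663.494 + 0.2300×223.729 + 0.1500×757.587 = 576.4619 per 1,000.
Difference = 550.5807 − 576.4619 = -25.8811.

-25.88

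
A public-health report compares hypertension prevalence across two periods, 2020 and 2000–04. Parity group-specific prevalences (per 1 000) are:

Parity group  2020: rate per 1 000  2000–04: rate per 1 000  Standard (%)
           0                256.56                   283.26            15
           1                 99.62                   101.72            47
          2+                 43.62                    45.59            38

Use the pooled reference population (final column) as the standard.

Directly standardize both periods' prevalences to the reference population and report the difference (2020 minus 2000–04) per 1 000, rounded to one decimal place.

-5.7

Standard weights: 0.15, 0.47, 0.38.
2020: 0.1500×256.56 + 0.4700×99.62 + 0.3800×43.62 = 101.8810 per 1 000.
2000–04: 0.1500×283.26 + 0.4700×101.72 + 0.3800×45.59 = 107.6216 per 1 000.
Difference = 101.8810 − 107.6216 = -5.7406.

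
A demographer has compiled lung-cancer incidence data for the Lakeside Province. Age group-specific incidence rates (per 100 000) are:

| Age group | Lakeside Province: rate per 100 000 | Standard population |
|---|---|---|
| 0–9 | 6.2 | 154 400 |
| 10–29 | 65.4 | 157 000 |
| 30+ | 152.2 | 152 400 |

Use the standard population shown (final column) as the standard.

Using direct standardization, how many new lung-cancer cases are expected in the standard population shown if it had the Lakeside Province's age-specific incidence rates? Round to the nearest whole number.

Expected new lung-cancer cases = Σ (standard pop × age-specific rate ÷ 100 000)
= 154 400×6.2/100 000 + 157 000×65.4/100 000 + 152 400×152.2/100 000
= 9.57 + 102.68 + 231.95 = 344.20.

344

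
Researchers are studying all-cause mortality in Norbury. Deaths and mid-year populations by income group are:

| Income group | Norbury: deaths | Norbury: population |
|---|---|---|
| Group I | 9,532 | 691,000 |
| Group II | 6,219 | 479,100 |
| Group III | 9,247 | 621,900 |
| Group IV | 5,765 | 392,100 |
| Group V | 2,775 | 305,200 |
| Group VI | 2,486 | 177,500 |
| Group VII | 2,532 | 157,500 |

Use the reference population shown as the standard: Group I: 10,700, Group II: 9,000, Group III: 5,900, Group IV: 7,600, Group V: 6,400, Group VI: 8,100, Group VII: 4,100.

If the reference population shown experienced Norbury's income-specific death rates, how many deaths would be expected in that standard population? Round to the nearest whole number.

Income-specific rates per 1,000 for Norbury: 13.795, 12.981, 14.869, 14.703, 9.092, 14.006, 16.076.
Expected deaths = Σ (standard pop × income-specific rate ÷ 1,000)
= 10,700×13.795/1,000 + 9,000×12.981/1,000 + 5,900×14.869/1,000 + 7,600×14.703/1,000 + 6,400×9.092/1,000 + 8,100×14.006/1,000 + 4,100×16.076/1,000
= 147.60 + 116.83 + 87.73 + 111.74 + 58.19 + 113.45 + 65.91 = 701.44.

701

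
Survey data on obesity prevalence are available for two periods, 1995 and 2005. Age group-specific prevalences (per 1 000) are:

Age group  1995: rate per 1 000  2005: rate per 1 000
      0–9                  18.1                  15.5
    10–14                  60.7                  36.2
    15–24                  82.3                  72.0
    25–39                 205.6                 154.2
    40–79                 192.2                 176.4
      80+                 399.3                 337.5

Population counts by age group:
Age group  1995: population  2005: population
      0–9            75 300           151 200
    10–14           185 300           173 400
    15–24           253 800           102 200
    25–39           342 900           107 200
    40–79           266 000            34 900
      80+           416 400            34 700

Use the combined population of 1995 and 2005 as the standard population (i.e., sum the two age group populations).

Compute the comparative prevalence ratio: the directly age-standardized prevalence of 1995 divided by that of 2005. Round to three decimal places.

1.217

Combined standard total = 2 143 300; weights = 0.1057, 0.1674, 0.1661, 0.2100, 0.1404, 0.2105.
1995: 0.1057×18.1 + 0.1674×60.7 + 0.1661×82.3 + 0.2100×205.6 + 0.1404×192.2 + 0.2105×399.3 = 179.9418 per 1 000.
2005: 0.1057×15.5 + 0.1674×36.2 + 0.1661×72.0 + 0.2100×154.2 + 0.1404×176.4 + 0.2105×337.5 = 147.8366 per 1 000.
Ratio = 179.9418 ÷ 147.8366 = 1.21717.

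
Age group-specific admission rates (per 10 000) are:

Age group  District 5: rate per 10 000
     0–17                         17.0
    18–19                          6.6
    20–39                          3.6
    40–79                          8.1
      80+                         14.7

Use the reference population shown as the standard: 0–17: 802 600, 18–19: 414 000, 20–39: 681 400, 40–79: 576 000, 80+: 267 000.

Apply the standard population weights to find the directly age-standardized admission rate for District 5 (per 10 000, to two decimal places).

10.00

Standard total = 2 741 000; weights = 0.2928, 0.1510, 0.2486, 0.2101, 0.0974.
Standardized rate: 0.2928×17.0 + 0.1510×6.6 + 0.2486×3.6 + 0.2101×8.1 + 0.0974×14.7 = 10.0037 per 10 000.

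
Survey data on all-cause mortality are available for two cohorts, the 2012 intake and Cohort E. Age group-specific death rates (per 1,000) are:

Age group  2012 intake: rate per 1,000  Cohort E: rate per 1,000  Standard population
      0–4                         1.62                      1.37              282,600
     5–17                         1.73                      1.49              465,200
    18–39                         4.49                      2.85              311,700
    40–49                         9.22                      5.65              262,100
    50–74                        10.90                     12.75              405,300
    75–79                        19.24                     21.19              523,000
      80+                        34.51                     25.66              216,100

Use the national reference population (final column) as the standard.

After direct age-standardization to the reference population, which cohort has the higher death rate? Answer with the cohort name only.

Standard total = 2,466,000; weights = 0.1146, 0.1886, 0.1264, 0.1063, 0.1644, 0.2121, 0.0876.
The 2012 intake: 0.1146×1.62 + 0.1886×1.73 + 0.1264×4.49 + 0.1063×9.22 + 0.1644×10.90 + 0.2121×19.24 + 0.0876×34.51 = 10.9556 per 1,000.
Cohort E: 0.1146×1.37 + 0.1886×1.49 + 0.1264×2.85 + 0.1063×5.65 + 0.1644×12.75 + 0.2121×21.19 + 0.0876×25.66 = 10.2371 per 1,000.

2012 intake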